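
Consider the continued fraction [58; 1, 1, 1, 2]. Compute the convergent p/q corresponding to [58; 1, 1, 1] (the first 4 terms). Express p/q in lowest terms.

176/3

a_0 = 58: 58/1
a_1 = 1: 59/1
a_2 = 1: 117/2
a_3 = 1: 176/3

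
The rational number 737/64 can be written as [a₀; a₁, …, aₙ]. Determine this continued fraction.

Apply division with remainder until the remainder is 0:
737 ÷ 64 → quotient 11, remainder 33
64 ÷ 33 → quotient 1, remainder 31
33 ÷ 31 → quotient 1, remainder 2
31 ÷ 2 → quotient 15, remainder 1
2 ÷ 1 → quotient 2, remainder 0

[11; 1, 1, 15, 2]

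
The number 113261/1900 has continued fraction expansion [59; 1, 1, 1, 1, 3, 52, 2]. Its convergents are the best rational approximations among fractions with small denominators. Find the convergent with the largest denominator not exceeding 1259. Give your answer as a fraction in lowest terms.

56094/941

List convergents until the denominator exceeds the bound:
a_0 = 59: 59/1  (≤ bound)
a_1 = 1: 60/1  (≤ bound)
a_2 = 1: 119/2  (≤ bound)
a_3 = 1: 179/3  (≤ bound)
a_4 = 1: 298/5  (≤ bound)
a_5 = 3: 1073/18  (≤ bound)
a_6 = 52: 56094/941  (≤ bound)
a_7 = 2: 113261/1900  (> 1259, stop)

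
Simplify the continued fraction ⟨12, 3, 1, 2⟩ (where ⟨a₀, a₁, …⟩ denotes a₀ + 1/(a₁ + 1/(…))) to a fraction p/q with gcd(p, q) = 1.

Work from the innermost term outward:
Start with 2.
1 + 1/(2/1) = 1 + 1/2 = 3/2
3 + 1/(3/2) = 3 + 2/3 = 11/3
12 + 1/(11/3) = 12 + 3/11 = 135/11

135/11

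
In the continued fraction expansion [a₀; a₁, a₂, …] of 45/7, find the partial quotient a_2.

3

45 = 6·7 + 3, so a_0 = 6
7 = 2·3 + 1, so a_1 = 2
3 = 3·1 + 0, so a_2 = 3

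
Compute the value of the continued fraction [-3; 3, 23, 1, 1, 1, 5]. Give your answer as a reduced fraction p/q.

-3267/1223

a_0 = -3: -3/1
a_1 = 3: -8/3
a_2 = 23: -187/70
a_3 = 1: -195/73
a_4 = 1: -382/143
a_5 = 1: -577/216
a_6 = 5: -3267/1223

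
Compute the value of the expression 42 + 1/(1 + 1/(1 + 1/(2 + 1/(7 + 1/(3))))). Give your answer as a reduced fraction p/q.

4941/116

a_0 = 42: 42/1
a_1 = 1: 43/1
a_2 = 1: 85/2
a_3 = 2: 213/5
a_4 = 7: 1576/37
a_5 = 3: 4941/116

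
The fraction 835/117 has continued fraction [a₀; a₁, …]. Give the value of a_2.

3

⌊835/117⌋ = 7, remainder 16
⌊117/16⌋ = 7, remainder 5
⌊16/5⌋ = 3, remainder 1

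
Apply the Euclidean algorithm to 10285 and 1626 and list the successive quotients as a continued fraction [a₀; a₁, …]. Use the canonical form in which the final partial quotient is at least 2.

[6; 3, 13, 1, 1, 3, 2, 2]

Run the Euclidean algorithm, recording each quotient:
⌊10285/1626⌋ = 6, remainder 529
⌊1626/529⌋ = 3, remainder 39
⌊529/39⌋ = 13, remainder 22
⌊39/22⌋ = 1, remainder 17
⌊22/17⌋ = 1, remainder 5
⌊17/5⌋ = 3, remainder 2
⌊5/2⌋ = 2, remainder 1
⌊2/1⌋ = 2, remainder 0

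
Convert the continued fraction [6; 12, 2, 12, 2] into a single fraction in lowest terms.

Collapse the nested fraction from the inside out:
Start with 2.
12 + 1/(2/1) = 12 + 1/2 = 25/2
2 + 1/(25/2) = 2 + 2/25 = 52/25
12 + 1/(52/25) = 12 + 25/52 = 649/52
6 + 1/(649/52) = 6 + 52/649 = 3946/649

3946/649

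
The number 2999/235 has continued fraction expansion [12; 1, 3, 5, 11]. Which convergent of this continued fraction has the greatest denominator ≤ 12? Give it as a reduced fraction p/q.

51/4

a_0 = 12: 12/1  (≤ bound)
a_1 = 1: 13/1  (≤ bound)
a_2 = 3: 51/4  (≤ bound)
a_3 = 5: 268/21  (> 12, stop)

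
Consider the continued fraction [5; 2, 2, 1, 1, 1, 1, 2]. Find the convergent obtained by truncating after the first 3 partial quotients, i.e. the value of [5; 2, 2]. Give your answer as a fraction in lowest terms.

27/5

Start with 2.
2 + 1/(2/1) = 2 + 1/2 = 5/2
5 + 1/(5/2) = 5 + 2/5 = 27/5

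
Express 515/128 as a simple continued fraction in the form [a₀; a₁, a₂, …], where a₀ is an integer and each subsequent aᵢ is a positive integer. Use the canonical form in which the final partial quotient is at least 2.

[4; 42, 1, 2]

Run the Euclidean algorithm, recording each quotient:
⌊515/128⌋ = 4, remainder 3
⌊128/3⌋ = 42, remainder 2
⌊3/2⌋ = 1, remainder 1
⌊2/1⌋ = 2, remainder 0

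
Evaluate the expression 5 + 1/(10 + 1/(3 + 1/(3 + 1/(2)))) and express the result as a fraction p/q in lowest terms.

Starting at the tail and folding back:
Start with 2.
3 + 1/(2/1) = 3 + 1/2 = 7/2
3 + 1/(7/2) = 3 + 2/7 = 23/7
10 + 1/(23/7) = 10 + 7/23 = 237/23
5 + 1/(237/23) = 5 + 23/237 = 1208/237

1208/237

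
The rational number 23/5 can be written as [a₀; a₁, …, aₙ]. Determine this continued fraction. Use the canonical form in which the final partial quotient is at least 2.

[4; 1, 1, 2]

23 ÷ 5 → quotient 4, remainder 3
5 ÷ 3 → quotient 1, remainder 2
3 ÷ 2 → quotient 1, remainder 1
2 ÷ 1 → quotient 2, remainder 0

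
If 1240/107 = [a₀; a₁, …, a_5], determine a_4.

3

1240 ÷ 107 → quotient 11, remainder 63
107 ÷ 63 → quotient 1, remainder 44
63 ÷ 44 → quotient 1, remainder 19
44 ÷ 19 → quotient 2, remainder 6
19 ÷ 6 → quotient 3, remainder 1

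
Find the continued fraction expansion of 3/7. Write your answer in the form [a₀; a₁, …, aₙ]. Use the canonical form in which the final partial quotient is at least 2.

[0; 2, 3]

3 = 0·7 + 3, so a_0 = 0
7 = 2·3 + 1, so a_1 = 2
3 = 3·1 + 0, so a_2 = 3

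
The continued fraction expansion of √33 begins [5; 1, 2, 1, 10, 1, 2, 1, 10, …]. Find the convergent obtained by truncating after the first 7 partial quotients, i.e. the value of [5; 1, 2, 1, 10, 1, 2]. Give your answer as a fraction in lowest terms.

a_0 = 5: 5/1
a_1 = 1: 6/1
a_2 = 2: 17/3
a_3 = 1: 23/4
a_4 = 10: 247/43
a_5 = 1: 270/47
a_6 = 2: 787/137

787/137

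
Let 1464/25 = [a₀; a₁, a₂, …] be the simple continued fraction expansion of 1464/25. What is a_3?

3

Run the Euclidean algorithm, recording each quotient:
⌊1464/25⌋ = 58, remainder 14
⌊25/14⌋ = 1, remainder 11
⌊14/11⌋ = 1, remainder 3
⌊11/3⌋ = 3, remainder 2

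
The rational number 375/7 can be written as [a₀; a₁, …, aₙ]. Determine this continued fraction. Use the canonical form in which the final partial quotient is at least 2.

Run the Euclidean algorithm, recording each quotient:
375 = 53·7 + 4, so a_0 = 53
7 = 1·4 + 3, so a_1 = 1
4 = 1·3 + 1, so a_2 = 1
3 = 3·1 + 0, so a_3 = 3

[53; 1, 1, 3]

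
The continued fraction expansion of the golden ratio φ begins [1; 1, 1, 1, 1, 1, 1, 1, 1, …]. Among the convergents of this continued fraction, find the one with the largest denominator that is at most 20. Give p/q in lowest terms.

21/13

List convergents until the denominator exceeds the bound:
a_0 = 1: 1/1  (≤ bound)
a_1 = 1: 2/1  (≤ bound)
a_2 = 1: 3/2  (≤ bound)
a_3 = 1: 5/3  (≤ bound)
a_4 = 1: 8/5  (≤ bound)
a_5 = 1: 13/8  (≤ bound)
a_6 = 1: 21/13  (≤ bound)
a_7 = 1: 34/21  (> 20, stop)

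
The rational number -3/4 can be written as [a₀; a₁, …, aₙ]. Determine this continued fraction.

-3 ÷ 4 → quotient -1, remainder 1
4 ÷ 1 → quotient 4, remainder 0

[-1; 4]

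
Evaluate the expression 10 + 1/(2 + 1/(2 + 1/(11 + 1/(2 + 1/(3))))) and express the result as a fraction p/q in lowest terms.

4307/414

a_0 = 10: 10/1
a_1 = 2: 21/2
a_2 = 2: 52/5
a_3 = 11: 593/57
a_4 = 2: 1238/119
a_5 = 3: 4307/414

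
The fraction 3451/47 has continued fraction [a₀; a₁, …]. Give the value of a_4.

6

Run the Euclidean algorithm, recording each quotient:
3451 ÷ 47 → quotient 73, remainder 20
47 ÷ 20 → quotient 2, remainder 7
20 ÷ 7 → quotient 2, remainder 6
7 ÷ 6 → quotient 1, remainder 1
6 ÷ 1 → quotient 6, remainder 0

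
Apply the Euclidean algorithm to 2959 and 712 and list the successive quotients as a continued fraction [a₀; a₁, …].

[4; 6, 2, 2, 2, 2, 1, 2]

2959 = 4·712 + 111, so a_0 = 4
712 = 6·111 + 46, so a_1 = 6
111 = 2·46 + 19, so a_2 = 2
46 = 2·19 + 8, so a_3 = 2
19 = 2·8 + 3, so a_4 = 2
8 = 2·3 + 2, so a_5 = 2
3 = 1·2 + 1, so a_6 = 1
2 = 2·1 + 0, so a_7 = 2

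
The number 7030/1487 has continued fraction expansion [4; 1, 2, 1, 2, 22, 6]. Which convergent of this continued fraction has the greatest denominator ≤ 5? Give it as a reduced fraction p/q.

19/4

List convergents until the denominator exceeds the bound:
a_0 = 4: 4/1  (≤ bound)
a_1 = 1: 5/1  (≤ bound)
a_2 = 2: 14/3  (≤ bound)
a_3 = 1: 19/4  (≤ bound)
a_4 = 2: 52/11  (> 5, stop)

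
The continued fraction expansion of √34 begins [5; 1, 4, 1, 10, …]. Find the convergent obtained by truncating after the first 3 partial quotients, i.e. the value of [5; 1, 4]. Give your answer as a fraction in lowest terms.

29/5

Use the convergent recurrence hₖ = aₖ·hₖ₋₁ + hₖ₋₂ (and likewise for the denominators kₖ):
a_0 = 5: 5/1
a_1 = 1: 6/1
a_2 = 4: 29/5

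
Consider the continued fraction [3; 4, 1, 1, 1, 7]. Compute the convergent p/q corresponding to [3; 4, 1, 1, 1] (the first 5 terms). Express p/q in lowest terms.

Start with 1.
1 + 1/(1/1) = 1 + 1/1 = 2/1
1 + 1/(2/1) = 1 + 1/2 = 3/2
4 + 1/(3/2) = 4 + 2/3 = 14/3
3 + 1/(14/3) = 3 + 3/14 = 45/14

45/14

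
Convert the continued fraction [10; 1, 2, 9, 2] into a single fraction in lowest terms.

Compute successive convergents:
a_0 = 10: 10/1
a_1 = 1: 11/1
a_2 = 2: 32/3
a_3 = 9: 299/28
a_4 = 2: 630/59

630/59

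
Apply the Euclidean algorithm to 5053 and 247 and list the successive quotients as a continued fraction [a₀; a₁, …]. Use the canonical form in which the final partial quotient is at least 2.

Apply division with remainder until the remainder is 0:
5053 = 20·247 + 113, so a_0 = 20
247 = 2·113 + 21, so a_1 = 2
113 = 5·21 + 8, so a_2 = 5
21 = 2·8 + 5, so a_3 = 2
8 = 1·5 + 3, so a_4 = 1
5 = 1·3 + 2, so a_5 = 1
3 = 1·2 + 1, so a_6 = 1
2 = 2·1 + 0, so a_7 = 2

[20; 2, 5, 2, 1, 1, 1, 2]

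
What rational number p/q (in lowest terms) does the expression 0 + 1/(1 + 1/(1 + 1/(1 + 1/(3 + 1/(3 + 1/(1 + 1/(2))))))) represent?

a_0 = 0: 0/1
a_1 = 1: 1/1
a_2 = 1: 1/2
a_3 = 1: 2/3
a_4 = 3: 7/11
a_5 = 3: 23/36
a_6 = 1: 30/47
a_7 = 2: 83/130

83/130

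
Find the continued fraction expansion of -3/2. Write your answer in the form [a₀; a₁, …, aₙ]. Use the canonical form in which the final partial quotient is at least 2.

[-2; 2]

Repeatedly divide and take the remainder:
-3 = -2·2 + 1, so a_0 = -2
2 = 2·1 + 0, so a_1 = 2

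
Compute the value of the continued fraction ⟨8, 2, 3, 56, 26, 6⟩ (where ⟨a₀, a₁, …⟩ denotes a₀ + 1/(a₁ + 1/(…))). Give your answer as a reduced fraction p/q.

521751/61900

Starting at the tail and folding back:
Start with 6.
26 + 1/(6/1) = 26 + 1/6 = 157/6
56 + 1/(157/6) = 56 + 6/157 = 8798/157
3 + 1/(8798/157) = 3 + 157/8798 = 26551/8798
2 + 1/(26551/8798) = 2 + 8798/26551 = 61900/26551
8 + 1/(61900/26551) = 8 + 26551/61900 = 521751/61900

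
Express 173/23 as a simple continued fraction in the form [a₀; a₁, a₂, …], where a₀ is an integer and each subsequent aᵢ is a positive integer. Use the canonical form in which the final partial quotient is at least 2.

173 = 7·23 + 12, so a_0 = 7
23 = 1·12 + 11, so a_1 = 1
12 = 1·11 + 1, so a_2 = 1
11 = 11·1 + 0, so a_3 = 11

[7; 1, 1, 11]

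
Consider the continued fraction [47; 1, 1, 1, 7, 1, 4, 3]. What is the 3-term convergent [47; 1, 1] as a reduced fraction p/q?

Start with 1.
1 + 1/(1/1) = 1 + 1/1 = 2/1
47 + 1/(2/1) = 47 + 1/2 = 95/2

95/2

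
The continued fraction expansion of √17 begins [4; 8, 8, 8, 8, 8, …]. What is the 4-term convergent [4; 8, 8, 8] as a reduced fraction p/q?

Start with 8.
8 + 1/(8/1) = 8 + 1/8 = 65/8
8 + 1/(65/8) = 8 + 8/65 = 528/65
4 + 1/(528/65) = 4 + 65/528 = 2177/528

2177/528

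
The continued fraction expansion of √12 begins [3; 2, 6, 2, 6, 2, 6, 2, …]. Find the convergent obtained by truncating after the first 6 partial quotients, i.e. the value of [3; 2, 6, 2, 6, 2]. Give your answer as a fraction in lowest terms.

Build up convergents one term at a time:
a_0 = 3: 3/1
a_1 = 2: 7/2
a_2 = 6: 45/13
a_3 = 2: 97/28
a_4 = 6: 627/181
a_5 = 2: 1351/390

1351/390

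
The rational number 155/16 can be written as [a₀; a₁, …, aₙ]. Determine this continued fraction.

155 = 9·16 + 11, so a_0 = 9
16 = 1·11 + 5, so a_1 = 1
11 = 2·5 + 1, so a_2 = 2
5 = 5·1 + 0, so a_3 = 5

[9; 1, 2, 5]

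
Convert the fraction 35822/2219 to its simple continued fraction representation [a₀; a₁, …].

35822 = 16·2219 + 318, so a_0 = 16
2219 = 6·318 + 311, so a_1 = 6
318 = 1·311 + 7, so a_2 = 1
311 = 44·7 + 3, so a_3 = 44
7 = 2·3 + 1, so a_4 = 2
3 = 3·1 + 0, so a_5 = 3

[16; 6, 1, 44, 2, 3]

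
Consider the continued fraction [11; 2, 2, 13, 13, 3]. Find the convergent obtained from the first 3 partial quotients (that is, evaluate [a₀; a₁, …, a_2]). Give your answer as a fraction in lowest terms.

57/5

Starting at the tail and folding back:
Start with 2.
2 + 1/(2/1) = 2 + 1/2 = 5/2
11 + 1/(5/2) = 11 + 2/5 = 57/5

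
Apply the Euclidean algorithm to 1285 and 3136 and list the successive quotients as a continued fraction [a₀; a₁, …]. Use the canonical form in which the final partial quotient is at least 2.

[0; 2, 2, 3, 1, 2, 3, 15]

1285 = 0·3136 + 1285, so a_0 = 0
3136 = 2·1285 + 566, so a_1 = 2
1285 = 2·566 + 153, so a_2 = 2
566 = 3·153 + 107, so a_3 = 3
153 = 1·107 + 46, so a_4 = 1
107 = 2·46 + 15, so a_5 = 2
46 = 3·15 + 1, so a_6 = 3
15 = 15·1 + 0, so a_7 = 15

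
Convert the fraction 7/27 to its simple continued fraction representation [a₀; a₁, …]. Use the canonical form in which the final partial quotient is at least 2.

⌊7/27⌋ = 0, remainder 7
⌊27/7⌋ = 3, remainder 6
⌊7/6⌋ = 1, remainder 1
⌊6/1⌋ = 6, remainder 0

[0; 3, 1, 6]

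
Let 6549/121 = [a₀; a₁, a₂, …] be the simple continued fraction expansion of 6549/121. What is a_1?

8

⌊6549/121⌋ = 54, remainder 15
⌊121/15⌋ = 8, remainder 1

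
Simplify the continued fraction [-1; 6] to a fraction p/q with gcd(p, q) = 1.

-5/6

Start with 6.
-1 + 1/(6/1) = -1 + 1/6 = -5/6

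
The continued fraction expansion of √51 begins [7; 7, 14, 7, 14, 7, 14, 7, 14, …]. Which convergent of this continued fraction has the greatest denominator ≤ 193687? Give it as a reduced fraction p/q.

499850/69993

a_0 = 7: 7/1  (≤ bound)
a_1 = 7: 50/7  (≤ bound)
a_2 = 14: 707/99  (≤ bound)
a_3 = 7: 4999/700  (≤ bound)
a_4 = 14: 70693/9899  (≤ bound)
a_5 = 7: 499850/69993  (≤ bound)
a_6 = 14: 7068593/989801  (> 193687, stop)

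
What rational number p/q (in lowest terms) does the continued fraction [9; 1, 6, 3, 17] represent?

3758/381

Build up convergents one term at a time:
a_0 = 9: 9/1
a_1 = 1: 10/1
a_2 = 6: 69/7
a_3 = 3: 217/22
a_4 = 17: 3758/381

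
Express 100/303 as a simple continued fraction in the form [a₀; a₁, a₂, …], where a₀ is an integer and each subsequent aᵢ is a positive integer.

[0; 3, 33, 3]

Apply division with remainder until the remainder is 0:
100 = 0·303 + 100, so a_0 = 0
303 = 3·100 + 3, so a_1 = 3
100 = 33·3 + 1, so a_2 = 33
3 = 3·1 + 0, so a_3 = 3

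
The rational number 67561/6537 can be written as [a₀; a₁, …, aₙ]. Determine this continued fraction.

67561 ÷ 6537 → quotient 10, remainder 2191
6537 ÷ 2191 → quotient 2, remainder 2155
2191 ÷ 2155 → quotient 1, remainder 36
2155 ÷ 36 → quotient 59, remainder 31
36 ÷ 31 → quotient 1, remainder 5
31 ÷ 5 → quotient 6, remainder 1
5 ÷ 1 → quotient 5, remainder 0

[10; 2, 1, 59, 1, 6, 5]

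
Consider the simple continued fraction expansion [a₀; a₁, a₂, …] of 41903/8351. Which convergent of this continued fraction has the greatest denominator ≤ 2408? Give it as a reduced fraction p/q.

1982/395

a_0 = 5: 5/1  (≤ bound)
a_1 = 56: 281/56  (≤ bound)
a_2 = 2: 567/113  (≤ bound)
a_3 = 2: 1415/282  (≤ bound)
a_4 = 1: 1982/395  (≤ bound)
a_5 = 6: 13307/2652  (> 2408, stop)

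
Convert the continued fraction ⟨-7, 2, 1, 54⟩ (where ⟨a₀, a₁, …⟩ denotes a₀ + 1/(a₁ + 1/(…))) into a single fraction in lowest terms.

-1093/164

Compute successive convergents:
a_0 = -7: -7/1
a_1 = 2: -13/2
a_2 = 1: -20/3
a_3 = 54: -1093/164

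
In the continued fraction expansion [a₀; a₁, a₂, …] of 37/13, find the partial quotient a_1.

⌊37/13⌋ = 2, remainder 11
⌊13/11⌋ = 1, remainder 2

1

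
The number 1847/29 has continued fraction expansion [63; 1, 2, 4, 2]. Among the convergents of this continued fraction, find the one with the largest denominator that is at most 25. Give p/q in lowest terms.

List convergents until the denominator exceeds the bound:
a_0 = 63: 63/1  (≤ bound)
a_1 = 1: 64/1  (≤ bound)
a_2 = 2: 191/3  (≤ bound)
a_3 = 4: 828/13  (≤ bound)
a_4 = 2: 1847/29  (> 25, stop)

828/13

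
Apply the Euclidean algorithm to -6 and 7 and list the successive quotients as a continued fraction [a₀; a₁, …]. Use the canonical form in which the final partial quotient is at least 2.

[-1; 7]

Run the Euclidean algorithm, recording each quotient:
-6 ÷ 7 → quotient -1, remainder 1
7 ÷ 1 → quotient 7, remainder 0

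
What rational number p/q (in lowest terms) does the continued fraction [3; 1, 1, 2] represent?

18/5

a_0 = 3: 3/1
a_1 = 1: 4/1
a_2 = 1: 7/2
a_3 = 2: 18/5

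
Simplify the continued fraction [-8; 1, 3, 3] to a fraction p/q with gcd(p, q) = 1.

-94/13

Build up convergents one term at a time:
a_0 = -8: -8/1
a_1 = 1: -7/1
a_2 = 3: -29/4
a_3 = 3: -94/13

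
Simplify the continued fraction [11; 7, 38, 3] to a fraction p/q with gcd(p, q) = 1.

9003/808

a_0 = 11: 11/1
a_1 = 7: 78/7
a_2 = 38: 2975/267
a_3 = 3: 9003/808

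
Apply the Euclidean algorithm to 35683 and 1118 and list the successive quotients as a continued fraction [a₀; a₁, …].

35683 = 31·1118 + 1025, so a_0 = 31
1118 = 1·1025 + 93, so a_1 = 1
1025 = 11·93 + 2, so a_2 = 11
93 = 46·2 + 1, so a_3 = 46
2 = 2·1 + 0, so a_4 = 2

[31; 1, 11, 46, 2]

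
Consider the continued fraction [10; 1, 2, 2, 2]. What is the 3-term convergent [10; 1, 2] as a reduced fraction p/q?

32/3

Compute successive convergents:
a_0 = 10: 10/1
a_1 = 1: 11/1
a_2 = 2: 32/3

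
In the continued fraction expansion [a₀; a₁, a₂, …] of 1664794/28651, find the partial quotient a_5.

9

Run the Euclidean algorithm, recording each quotient:
⌊1664794/28651⌋ = 58, remainder 3036
⌊28651/3036⌋ = 9, remainder 1327
⌊3036/1327⌋ = 2, remainder 382
⌊1327/382⌋ = 3, remainder 181
⌊382/181⌋ = 2, remainder 20
⌊181/20⌋ = 9, remainder 1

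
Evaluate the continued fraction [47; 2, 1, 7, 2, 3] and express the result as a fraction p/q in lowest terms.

Start with 3.
2 + 1/(3/1) = 2 + 1/3 = 7/3
7 + 1/(7/3) = 7 + 3/7 = 52/7
1 + 1/(52/7) = 1 + 7/52 = 59/52
2 + 1/(59/52) = 2 + 52/59 = 170/59
47 + 1/(170/59) = 47 + 59/170 = 8049/170

8049/170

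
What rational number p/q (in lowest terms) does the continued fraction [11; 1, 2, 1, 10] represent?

505/43

Start with 10.
1 + 1/(10/1) = 1 + 1/10 = 11/10
2 + 1/(11/10) = 2 + 10/11 = 32/11
1 + 1/(32/11) = 1 + 11/32 = 43/32
11 + 1/(43/32) = 11 + 32/43 = 505/43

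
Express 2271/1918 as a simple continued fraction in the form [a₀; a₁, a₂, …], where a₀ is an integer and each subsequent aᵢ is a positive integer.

2271 = 1·1918 + 353, so a_0 = 1
1918 = 5·353 + 153, so a_1 = 5
353 = 2·153 + 47, so a_2 = 2
153 = 3·47 + 12, so a_3 = 3
47 = 3·12 + 11, so a_4 = 3
12 = 1·11 + 1, so a_5 = 1
11 = 11·1 + 0, so a_6 = 11

[1; 5, 2, 3, 3, 1, 11]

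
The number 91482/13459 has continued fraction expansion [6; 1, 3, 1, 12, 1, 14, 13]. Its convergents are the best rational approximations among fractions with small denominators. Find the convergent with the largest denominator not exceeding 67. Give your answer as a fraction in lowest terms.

List convergents until the denominator exceeds the bound:
a_0 = 6: 6/1  (≤ bound)
a_1 = 1: 7/1  (≤ bound)
a_2 = 3: 27/4  (≤ bound)
a_3 = 1: 34/5  (≤ bound)
a_4 = 12: 435/64  (≤ bound)
a_5 = 1: 469/69  (> 67, stop)

435/64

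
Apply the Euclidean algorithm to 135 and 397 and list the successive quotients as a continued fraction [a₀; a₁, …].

135 = 0·397 + 135, so a_0 = 0
397 = 2·135 + 127, so a_1 = 2
135 = 1·127 + 8, so a_2 = 1
127 = 15·8 + 7, so a_3 = 15
8 = 1·7 + 1, so a_4 = 1
7 = 7·1 + 0, so a_5 = 7

[0; 2, 1, 15, 1, 7]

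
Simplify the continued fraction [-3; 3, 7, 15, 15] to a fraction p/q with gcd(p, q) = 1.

Start with 15.
15 + 1/(15/1) = 15 + 1/15 = 226/15
7 + 1/(226/15) = 7 + 15/226 = 1597/226
3 + 1/(1597/226) = 3 + 226/1597 = 5017/1597
-3 + 1/(5017/1597) = -3 + 1597/5017 = -13454/5017

-13454/5017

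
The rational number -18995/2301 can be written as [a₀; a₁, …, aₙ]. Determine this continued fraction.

[-9; 1, 2, 1, 11, 2, 23]

-18995 = -9·2301 + 1714, so a_0 = -9
2301 = 1·1714 + 587, so a_1 = 1
1714 = 2·587 + 540, so a_2 = 2
587 = 1·540 + 47, so a_3 = 1
540 = 11·47 + 23, so a_4 = 11
47 = 2·23 + 1, so a_5 = 2
23 = 23·1 + 0, so a_6 = 23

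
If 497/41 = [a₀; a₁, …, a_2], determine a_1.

497 ÷ 41 → quotient 12, remainder 5
41 ÷ 5 → quotient 8, remainder 1

8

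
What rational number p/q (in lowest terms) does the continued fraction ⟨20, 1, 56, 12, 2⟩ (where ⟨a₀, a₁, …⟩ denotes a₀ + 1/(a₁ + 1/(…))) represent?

Compute successive convergents:
a_0 = 20: 20/1
a_1 = 1: 21/1
a_2 = 56: 1196/57
a_3 = 12: 14373/685
a_4 = 2: 29942/1427

29942/1427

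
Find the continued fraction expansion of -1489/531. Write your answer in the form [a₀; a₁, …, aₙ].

Run the Euclidean algorithm, recording each quotient:
-1489 ÷ 531 → quotient -3, remainder 104
531 ÷ 104 → quotient 5, remainder 11
104 ÷ 11 → quotient 9, remainder 5
11 ÷ 5 → quotient 2, remainder 1
5 ÷ 1 → quotient 5, remainder 0

[-3; 5, 9, 2, 5]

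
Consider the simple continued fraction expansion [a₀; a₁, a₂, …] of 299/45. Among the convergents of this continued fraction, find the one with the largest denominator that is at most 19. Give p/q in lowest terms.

a_0 = 6: 6/1  (≤ bound)
a_1 = 1: 7/1  (≤ bound)
a_2 = 1: 13/2  (≤ bound)
a_3 = 1: 20/3  (≤ bound)
a_4 = 4: 93/14  (≤ bound)
a_5 = 3: 299/45  (> 19, stop)

93/14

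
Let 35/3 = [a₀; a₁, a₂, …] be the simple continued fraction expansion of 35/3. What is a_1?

35 = 11·3 + 2, so a_0 = 11
3 = 1·2 + 1, so a_1 = 1

1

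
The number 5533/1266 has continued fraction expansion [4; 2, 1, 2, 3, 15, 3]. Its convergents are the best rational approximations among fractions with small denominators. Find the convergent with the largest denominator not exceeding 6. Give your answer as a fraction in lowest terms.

13/3

a_0 = 4: 4/1  (≤ bound)
a_1 = 2: 9/2  (≤ bound)
a_2 = 1: 13/3  (≤ bound)
a_3 = 2: 35/8  (> 6, stop)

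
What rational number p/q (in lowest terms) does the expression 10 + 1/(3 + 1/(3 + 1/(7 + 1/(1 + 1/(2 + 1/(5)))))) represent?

13165/1278

Build up convergents one term at a time:
a_0 = 10: 10/1
a_1 = 3: 31/3
a_2 = 3: 103/10
a_3 = 7: 752/73
a_4 = 1: 855/83
a_5 = 2: 2462/239
a_6 = 5: 13165/1278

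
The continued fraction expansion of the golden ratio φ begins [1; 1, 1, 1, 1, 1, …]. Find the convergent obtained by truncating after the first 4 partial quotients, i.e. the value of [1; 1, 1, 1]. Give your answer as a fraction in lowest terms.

5/3

a_0 = 1: 1/1
a_1 = 1: 2/1
a_2 = 1: 3/2
a_3 = 1: 5/3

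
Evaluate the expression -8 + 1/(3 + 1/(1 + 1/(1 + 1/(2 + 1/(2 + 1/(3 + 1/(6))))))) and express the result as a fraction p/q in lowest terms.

a_0 = -8: -8/1
a_1 = 3: -23/3
a_2 = 1: -31/4
a_3 = 1: -54/7
a_4 = 2: -139/18
a_5 = 2: -332/43
a_6 = 3: -1135/147
a_7 = 6: -7142/925

-7142/925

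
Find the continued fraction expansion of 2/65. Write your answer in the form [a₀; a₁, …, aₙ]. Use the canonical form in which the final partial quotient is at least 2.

[0; 32, 2]

Apply division with remainder until the remainder is 0:
⌊2/65⌋ = 0, remainder 2
⌊65/2⌋ = 32, remainder 1
⌊2/1⌋ = 2, remainder 0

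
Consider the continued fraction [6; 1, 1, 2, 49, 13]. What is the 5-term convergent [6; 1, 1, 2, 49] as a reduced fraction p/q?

Build up convergents one term at a time:
a_0 = 6: 6/1
a_1 = 1: 7/1
a_2 = 1: 13/2
a_3 = 2: 33/5
a_4 = 49: 1630/247

1630/247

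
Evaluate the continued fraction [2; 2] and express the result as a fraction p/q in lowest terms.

5/2

Start with 2.
2 + 1/(2/1) = 2 + 1/2 = 5/2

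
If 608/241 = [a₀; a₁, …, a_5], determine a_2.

⌊608/241⌋ = 2, remainder 126
⌊241/126⌋ = 1, remainder 115
⌊126/115⌋ = 1, remainder 11

1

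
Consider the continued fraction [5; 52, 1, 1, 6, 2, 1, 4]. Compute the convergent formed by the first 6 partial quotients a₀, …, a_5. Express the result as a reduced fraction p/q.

Collapse the nested fraction from the inside out:
Start with 2.
6 + 1/(2/1) = 6 + 1/2 = 13/2
1 + 1/(13/2) = 1 + 2/13 = 15/13
1 + 1/(15/13) = 1 + 13/15 = 28/15
52 + 1/(28/15) = 52 + 15/28 = 1471/28
5 + 1/(1471/28) = 5 + 28/1471 = 7383/1471

7383/1471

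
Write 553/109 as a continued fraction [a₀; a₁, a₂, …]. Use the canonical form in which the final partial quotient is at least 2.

[5; 13, 1, 1, 1, 2]

⌊553/109⌋ = 5, remainder 8
⌊109/8⌋ = 13, remainder 5
⌊8/5⌋ = 1, remainder 3
⌊5/3⌋ = 1, remainder 2
⌊3/2⌋ = 1, remainder 1
⌊2/1⌋ = 2, remainder 0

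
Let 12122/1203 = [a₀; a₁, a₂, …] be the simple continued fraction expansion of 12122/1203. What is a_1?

Apply division with remainder until the remainder is 0:
⌊12122/1203⌋ = 10, remainder 92
⌊1203/92⌋ = 13, remainder 7

13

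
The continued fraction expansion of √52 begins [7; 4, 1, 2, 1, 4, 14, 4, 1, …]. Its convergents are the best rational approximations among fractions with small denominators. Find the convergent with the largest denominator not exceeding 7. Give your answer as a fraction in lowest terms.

List convergents until the denominator exceeds the bound:
a_0 = 7: 7/1  (≤ bound)
a_1 = 4: 29/4  (≤ bound)
a_2 = 1: 36/5  (≤ bound)
a_3 = 2: 101/14  (> 7, stop)

36/5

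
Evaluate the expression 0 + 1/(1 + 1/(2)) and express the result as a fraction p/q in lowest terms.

a_0 = 0: 0/1
a_1 = 1: 1/1
a_2 = 2: 2/3

2/3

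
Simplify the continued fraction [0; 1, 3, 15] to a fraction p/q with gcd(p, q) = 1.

Use the convergent recurrence hₖ = aₖ·hₖ₋₁ + hₖ₋₂ (and likewise for the denominators kₖ):
a_0 = 0: 0/1
a_1 = 1: 1/1
a_2 = 3: 3/4
a_3 = 15: 46/61

46/61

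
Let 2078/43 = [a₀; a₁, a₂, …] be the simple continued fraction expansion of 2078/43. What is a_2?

14

⌊2078/43⌋ = 48, remainder 14
⌊43/14⌋ = 3, remainder 1
⌊14/1⌋ = 14, remainder 0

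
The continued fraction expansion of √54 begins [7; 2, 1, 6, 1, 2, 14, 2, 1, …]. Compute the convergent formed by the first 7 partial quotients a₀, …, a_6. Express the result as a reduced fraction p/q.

6959/947

Start with 14.
2 + 1/(14/1) = 2 + 1/14 = 29/14
1 + 1/(29/14) = 1 + 14/29 = 43/29
6 + 1/(43/29) = 6 + 29/43 = 287/43
1 + 1/(287/43) = 1 + 43/287 = 330/287
2 + 1/(330/287) = 2 + 287/330 = 947/330
7 + 1/(947/330) = 7 + 330/947 = 6959/947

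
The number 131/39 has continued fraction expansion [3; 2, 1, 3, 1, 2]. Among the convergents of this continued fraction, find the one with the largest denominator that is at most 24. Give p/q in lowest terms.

47/14

a_0 = 3: 3/1  (≤ bound)
a_1 = 2: 7/2  (≤ bound)
a_2 = 1: 10/3  (≤ bound)
a_3 = 3: 37/11  (≤ bound)
a_4 = 1: 47/14  (≤ bound)
a_5 = 2: 131/39  (> 24, stop)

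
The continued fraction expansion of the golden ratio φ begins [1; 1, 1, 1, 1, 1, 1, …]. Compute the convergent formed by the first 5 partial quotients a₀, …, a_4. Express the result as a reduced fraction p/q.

a_0 = 1: 1/1
a_1 = 1: 2/1
a_2 = 1: 3/2
a_3 = 1: 5/3
a_4 = 1: 8/5

8/5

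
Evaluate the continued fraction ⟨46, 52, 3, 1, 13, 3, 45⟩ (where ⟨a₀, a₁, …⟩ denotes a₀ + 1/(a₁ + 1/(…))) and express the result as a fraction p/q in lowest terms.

18420034/400269

Build up convergents one term at a time:
a_0 = 46: 46/1
a_1 = 52: 2393/52
a_2 = 3: 7225/157
a_3 = 1: 9618/209
a_4 = 13: 132259/2874
a_5 = 3: 406395/8831
a_6 = 45: 18420034/400269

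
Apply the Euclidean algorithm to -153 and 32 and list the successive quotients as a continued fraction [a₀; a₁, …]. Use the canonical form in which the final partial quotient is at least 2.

-153 = -5·32 + 7, so a_0 = -5
32 = 4·7 + 4, so a_1 = 4
7 = 1·4 + 3, so a_2 = 1
4 = 1·3 + 1, so a_3 = 1
3 = 3·1 + 0, so a_4 = 3

[-5; 4, 1, 1, 3]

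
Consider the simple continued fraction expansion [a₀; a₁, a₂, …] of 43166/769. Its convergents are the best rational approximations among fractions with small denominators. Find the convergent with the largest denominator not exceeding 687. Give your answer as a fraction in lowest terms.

List convergents until the denominator exceeds the bound:
a_0 = 56: 56/1  (≤ bound)
a_1 = 7: 393/7  (≤ bound)
a_2 = 1: 449/8  (≤ bound)
a_3 = 1: 842/15  (≤ bound)
a_4 = 5: 4659/83  (≤ bound)
a_5 = 1: 5501/98  (≤ bound)
a_6 = 7: 43166/769  (> 687, stop)

5501/98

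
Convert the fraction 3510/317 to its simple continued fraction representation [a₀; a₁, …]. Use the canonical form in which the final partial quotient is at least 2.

3510 ÷ 317 → quotient 11, remainder 23
317 ÷ 23 → quotient 13, remainder 18
23 ÷ 18 → quotient 1, remainder 5
18 ÷ 5 → quotient 3, remainder 3
5 ÷ 3 → quotient 1, remainder 2
3 ÷ 2 → quotient 1, remainder 1
2 ÷ 1 → quotient 2, remainder 0

[11; 13, 1, 3, 1, 1, 2]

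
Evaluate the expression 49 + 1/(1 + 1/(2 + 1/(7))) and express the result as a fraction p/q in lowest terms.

Start with 7.
2 + 1/(7/1) = 2 + 1/7 = 15/7
1 + 1/(15/7) = 1 + 7/15 = 22/15
49 + 1/(22/15) = 49 + 15/22 = 1093/22

1093/22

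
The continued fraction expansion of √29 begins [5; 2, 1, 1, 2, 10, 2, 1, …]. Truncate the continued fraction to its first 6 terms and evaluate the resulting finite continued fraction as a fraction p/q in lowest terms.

Start with 10.
2 + 1/(10/1) = 2 + 1/10 = 21/10
1 + 1/(21/10) = 1 + 10/21 = 31/21
1 + 1/(31/21) = 1 + 21/31 = 52/31
2 + 1/(52/31) = 2 + 31/52 = 135/52
5 + 1/(135/52) = 5 + 52/135 = 727/135

727/135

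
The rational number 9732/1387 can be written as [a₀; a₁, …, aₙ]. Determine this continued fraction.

⌊9732/1387⌋ = 7, remainder 23
⌊1387/23⌋ = 60, remainder 7
⌊23/7⌋ = 3, remainder 2
⌊7/2⌋ = 3, remainder 1
⌊2/1⌋ = 2, remainder 0

[7; 60, 3, 3, 2]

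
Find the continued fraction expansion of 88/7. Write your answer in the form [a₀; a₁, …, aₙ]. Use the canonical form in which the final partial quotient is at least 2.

Apply division with remainder until the remainder is 0:
88 ÷ 7 → quotient 12, remainder 4
7 ÷ 4 → quotient 1, remainder 3
4 ÷ 3 → quotient 1, remainder 1
3 ÷ 1 → quotient 3, remainder 0

[12; 1, 1, 3]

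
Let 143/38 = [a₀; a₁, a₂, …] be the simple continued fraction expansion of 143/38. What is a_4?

2

143 = 3·38 + 29, so a_0 = 3
38 = 1·29 + 9, so a_1 = 1
29 = 3·9 + 2, so a_2 = 3
9 = 4·2 + 1, so a_3 = 4
2 = 2·1 + 0, so a_4 = 2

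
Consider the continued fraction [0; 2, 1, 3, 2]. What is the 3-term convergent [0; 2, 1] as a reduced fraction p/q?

1/3

Start with 1.
2 + 1/(1/1) = 2 + 1/1 = 3/1
0 + 1/(3/1) = 0 + 1/3 = 1/3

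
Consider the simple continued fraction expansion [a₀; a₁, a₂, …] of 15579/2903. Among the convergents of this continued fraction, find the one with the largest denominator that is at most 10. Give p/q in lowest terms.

43/8

a_0 = 5: 5/1  (≤ bound)
a_1 = 2: 11/2  (≤ bound)
a_2 = 1: 16/3  (≤ bound)
a_3 = 2: 43/8  (≤ bound)
a_4 = 1: 59/11  (> 10, stop)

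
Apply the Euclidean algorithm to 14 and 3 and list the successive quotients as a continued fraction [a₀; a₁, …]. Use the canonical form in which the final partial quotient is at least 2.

Apply division with remainder until the remainder is 0:
14 ÷ 3 → quotient 4, remainder 2
3 ÷ 2 → quotient 1, remainder 1
2 ÷ 1 → quotient 2, remainder 0

[4; 1, 2]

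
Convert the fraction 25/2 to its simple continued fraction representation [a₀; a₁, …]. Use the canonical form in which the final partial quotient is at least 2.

25 ÷ 2 → quotient 12, remainder 1
2 ÷ 1 → quotient 2, remainder 0

[12; 2]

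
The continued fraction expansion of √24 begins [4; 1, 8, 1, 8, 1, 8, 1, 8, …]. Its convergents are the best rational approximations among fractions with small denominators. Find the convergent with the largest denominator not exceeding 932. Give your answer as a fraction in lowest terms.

4316/881

a_0 = 4: 4/1  (≤ bound)
a_1 = 1: 5/1  (≤ bound)
a_2 = 8: 44/9  (≤ bound)
a_3 = 1: 49/10  (≤ bound)
a_4 = 8: 436/89  (≤ bound)
a_5 = 1: 485/99  (≤ bound)
a_6 = 8: 4316/881  (≤ bound)
a_7 = 1: 4801/980  (> 932, stop)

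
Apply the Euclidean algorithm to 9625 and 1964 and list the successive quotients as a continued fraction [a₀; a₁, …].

⌊9625/1964⌋ = 4, remainder 1769
⌊1964/1769⌋ = 1, remainder 195
⌊1769/195⌋ = 9, remainder 14
⌊195/14⌋ = 13, remainder 13
⌊14/13⌋ = 1, remainder 1
⌊13/1⌋ = 13, remainder 0

[4; 1, 9, 13, 1, 13]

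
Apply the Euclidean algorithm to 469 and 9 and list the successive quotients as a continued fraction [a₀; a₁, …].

Repeatedly divide and take the remainder:
⌊469/9⌋ = 52, remainder 1
⌊9/1⌋ = 9, remainder 0

[52; 9]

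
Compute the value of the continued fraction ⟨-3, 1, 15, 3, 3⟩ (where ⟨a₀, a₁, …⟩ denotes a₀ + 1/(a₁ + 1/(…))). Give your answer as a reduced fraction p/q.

-336/163

Collapse the nested fraction from the inside out:
Start with 3.
3 + 1/(3/1) = 3 + 1/3 = 10/3
15 + 1/(10/3) = 15 + 3/10 = 153/10
1 + 1/(153/10) = 1 + 10/153 = 163/153
-3 + 1/(163/153) = -3 + 153/163 = -336/163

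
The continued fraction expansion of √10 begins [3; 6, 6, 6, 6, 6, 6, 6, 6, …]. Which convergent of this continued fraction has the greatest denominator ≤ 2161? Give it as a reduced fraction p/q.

4443/1405

a_0 = 3: 3/1  (≤ bound)
a_1 = 6: 19/6  (≤ bound)
a_2 = 6: 117/37  (≤ bound)
a_3 = 6: 721/228  (≤ bound)
a_4 = 6: 4443/1405  (≤ bound)
a_5 = 6: 27379/8658  (> 2161, stop)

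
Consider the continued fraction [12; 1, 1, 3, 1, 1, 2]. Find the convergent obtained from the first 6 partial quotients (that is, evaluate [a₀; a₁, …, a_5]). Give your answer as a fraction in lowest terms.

201/16

Work from the innermost term outward:
Start with 1.
1 + 1/(1/1) = 1 + 1/1 = 2/1
3 + 1/(2/1) = 3 + 1/2 = 7/2
1 + 1/(7/2) = 1 + 2/7 = 9/7
1 + 1/(9/7) = 1 + 7/9 = 16/9
12 + 1/(16/9) = 12 + 9/16 = 201/16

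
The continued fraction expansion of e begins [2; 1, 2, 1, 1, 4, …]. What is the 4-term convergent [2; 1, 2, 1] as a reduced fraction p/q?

Start with 1.
2 + 1/(1/1) = 2 + 1/1 = 3/1
1 + 1/(3/1) = 1 + 1/3 = 4/3
2 + 1/(4/3) = 2 + 3/4 = 11/4

11/4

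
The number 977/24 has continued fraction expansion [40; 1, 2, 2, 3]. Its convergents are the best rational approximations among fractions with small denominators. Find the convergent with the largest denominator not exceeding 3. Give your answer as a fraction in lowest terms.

a_0 = 40: 40/1  (≤ bound)
a_1 = 1: 41/1  (≤ bound)
a_2 = 2: 122/3  (≤ bound)
a_3 = 2: 285/7  (> 3, stop)

122/3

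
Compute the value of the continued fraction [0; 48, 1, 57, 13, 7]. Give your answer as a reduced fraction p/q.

5343/261715

Starting at the tail and folding back:
Start with 7.
13 + 1/(7/1) = 13 + 1/7 = 92/7
57 + 1/(92/7) = 57 + 7/92 = 5251/92
1 + 1/(5251/92) = 1 + 92/5251 = 5343/5251
48 + 1/(5343/5251) = 48 + 5251/5343 = 261715/5343
0 + 1/(261715/5343) = 0 + 5343/261715 = 5343/261715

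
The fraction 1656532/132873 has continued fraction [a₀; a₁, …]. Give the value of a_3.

1656532 = 12·132873 + 62056, so a_0 = 12
132873 = 2·62056 + 8761, so a_1 = 2
62056 = 7·8761 + 729, so a_2 = 7
8761 = 12·729 + 13, so a_3 = 12

12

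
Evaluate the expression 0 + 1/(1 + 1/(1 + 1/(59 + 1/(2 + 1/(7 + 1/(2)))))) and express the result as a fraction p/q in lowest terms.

Start with 2.
7 + 1/(2/1) = 7 + 1/2 = 15/2
2 + 1/(15/2) = 2 + 2/15 = 32/15
59 + 1/(32/15) = 59 + 15/32 = 1903/32
1 + 1/(1903/32) = 1 + 32/1903 = 1935/1903
1 + 1/(1935/1903) = 1 + 1903/1935 = 3838/1935
0 + 1/(3838/1935) = 0 + 1935/3838 = 1935/3838

1935/3838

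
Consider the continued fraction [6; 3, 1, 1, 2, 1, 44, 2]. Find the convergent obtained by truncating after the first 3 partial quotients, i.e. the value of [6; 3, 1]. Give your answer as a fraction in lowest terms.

25/4

Start with 1.
3 + 1/(1/1) = 3 + 1/1 = 4/1
6 + 1/(4/1) = 6 + 1/4 = 25/4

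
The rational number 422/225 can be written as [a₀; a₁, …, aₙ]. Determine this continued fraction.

[1; 1, 7, 28]

422 = 1·225 + 197, so a_0 = 1
225 = 1·197 + 28, so a_1 = 1
197 = 7·28 + 1, so a_2 = 7
28 = 28·1 + 0, so a_3 = 28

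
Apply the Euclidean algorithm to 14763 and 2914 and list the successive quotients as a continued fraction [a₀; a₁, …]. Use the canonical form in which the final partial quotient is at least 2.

⌊14763/2914⌋ = 5, remainder 193
⌊2914/193⌋ = 15, remainder 19
⌊193/19⌋ = 10, remainder 3
⌊19/3⌋ = 6, remainder 1
⌊3/1⌋ = 3, remainder 0

[5; 15, 10, 6, 3]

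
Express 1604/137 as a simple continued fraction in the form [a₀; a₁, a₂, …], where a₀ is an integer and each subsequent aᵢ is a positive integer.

[11; 1, 2, 2, 2, 1, 5]

⌊1604/137⌋ = 11, remainder 97
⌊137/97⌋ = 1, remainder 40
⌊97/40⌋ = 2, remainder 17
⌊40/17⌋ = 2, remainder 6
⌊17/6⌋ = 2, remainder 5
⌊6/5⌋ = 1, remainder 1
⌊5/1⌋ = 5, remainder 0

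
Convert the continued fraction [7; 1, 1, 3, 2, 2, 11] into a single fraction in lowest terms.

3366/445

Use the convergent recurrence hₖ = aₖ·hₖ₋₁ + hₖ₋₂ (and likewise for the denominators kₖ):
a_0 = 7: 7/1
a_1 = 1: 8/1
a_2 = 1: 15/2
a_3 = 3: 53/7
a_4 = 2: 121/16
a_5 = 2: 295/39
a_6 = 11: 3366/445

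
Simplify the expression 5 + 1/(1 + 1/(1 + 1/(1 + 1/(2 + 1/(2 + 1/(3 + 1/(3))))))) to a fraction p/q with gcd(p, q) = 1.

1205/214

Start with 3.
3 + 1/(3/1) = 3 + 1/3 = 10/3
2 + 1/(10/3) = 2 + 3/10 = 23/10
2 + 1/(23/10) = 2 + 10/23 = 56/23
1 + 1/(56/23) = 1 + 23/56 = 79/56
1 + 1/(79/56) = 1 + 56/79 = 135/79
1 + 1/(135/79) = 1 + 79/135 = 214/135
5 + 1/(214/135) = 5 + 135/214 = 1205/214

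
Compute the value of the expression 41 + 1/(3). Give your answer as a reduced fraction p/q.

124/3

Collapse the nested fraction from the inside out:
Start with 3.
41 + 1/(3/1) = 41 + 1/3 = 124/3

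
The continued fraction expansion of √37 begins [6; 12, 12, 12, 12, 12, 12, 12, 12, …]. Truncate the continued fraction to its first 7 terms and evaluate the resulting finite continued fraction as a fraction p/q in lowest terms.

18798954/3090529

a_0 = 6: 6/1
a_1 = 12: 73/12
a_2 = 12: 882/145
a_3 = 12: 10657/1752
a_4 = 12: 128766/21169
a_5 = 12: 1555849/255780
a_6 = 12: 18798954/3090529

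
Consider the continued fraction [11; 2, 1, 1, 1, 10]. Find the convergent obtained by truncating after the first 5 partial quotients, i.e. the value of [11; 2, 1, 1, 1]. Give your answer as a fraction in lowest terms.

91/8

a_0 = 11: 11/1
a_1 = 2: 23/2
a_2 = 1: 34/3
a_3 = 1: 57/5
a_4 = 1: 91/8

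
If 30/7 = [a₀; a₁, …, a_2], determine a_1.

3

Run the Euclidean algorithm, recording each quotient:
30 ÷ 7 → quotient 4, remainder 2
7 ÷ 2 → quotient 3, remainder 1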